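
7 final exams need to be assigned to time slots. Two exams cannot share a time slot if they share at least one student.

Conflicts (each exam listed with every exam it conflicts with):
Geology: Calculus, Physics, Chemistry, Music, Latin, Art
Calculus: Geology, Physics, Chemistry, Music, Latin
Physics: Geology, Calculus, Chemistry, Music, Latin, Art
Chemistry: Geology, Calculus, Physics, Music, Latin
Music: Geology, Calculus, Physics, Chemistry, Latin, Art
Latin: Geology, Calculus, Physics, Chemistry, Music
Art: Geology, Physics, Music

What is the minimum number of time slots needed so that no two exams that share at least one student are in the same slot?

Geology, Calculus, Physics, Chemistry, Music, Latin are mutually in conflict, so at least 6 time slots are needed.
Using 6 time slots: Geology=2, Calculus=4, Physics=3, Chemistry=6, Music=1, Latin=5, Art=4. Each listed conflict is separated.

6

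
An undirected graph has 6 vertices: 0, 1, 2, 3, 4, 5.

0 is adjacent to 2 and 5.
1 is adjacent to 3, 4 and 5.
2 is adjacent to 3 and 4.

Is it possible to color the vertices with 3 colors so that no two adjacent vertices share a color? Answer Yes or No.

The chromatic number is 3. The cycle 3-1-5-0-2-3 has odd length 5, so it cannot be 2-colored; at least 3 colors are needed.
One proper 3-coloring: 0=c, 1=a, 2=a, 3=b, 4=b, 5=b.
That is already a proper 3-coloring.

Yes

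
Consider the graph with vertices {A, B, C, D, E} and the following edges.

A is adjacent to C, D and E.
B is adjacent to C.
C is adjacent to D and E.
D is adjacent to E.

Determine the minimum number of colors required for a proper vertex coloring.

4

A, C, D, E are mutually adjacent (a clique of size 4), so at least 4 colors are needed.
4 colors suffice: color red → {C}; color blue → {A, B}; color green → {E}; color yellow → {D}. Every edge joins two different colors.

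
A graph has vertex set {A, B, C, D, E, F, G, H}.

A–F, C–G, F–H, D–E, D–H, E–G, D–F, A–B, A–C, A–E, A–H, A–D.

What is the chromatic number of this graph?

A, D, F, H form a clique, so at least 4 colors are needed.
4 colors suffice: A=1, B=2, C=2, D=2, E=3, F=4, G=1, H=3. Every edge joins two different colors.

4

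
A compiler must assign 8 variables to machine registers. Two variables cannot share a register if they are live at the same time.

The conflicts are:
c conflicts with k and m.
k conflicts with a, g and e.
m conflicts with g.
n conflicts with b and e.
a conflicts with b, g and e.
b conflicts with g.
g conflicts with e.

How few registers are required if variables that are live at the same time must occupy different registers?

4

k, a, g, e all conflict with each other, so at least 4 registers are needed.
Using 4 registers: c=1, k=4, m=2, n=1, a=2, b=3, g=1, e=3. Every pair that conflicts lands in different registers.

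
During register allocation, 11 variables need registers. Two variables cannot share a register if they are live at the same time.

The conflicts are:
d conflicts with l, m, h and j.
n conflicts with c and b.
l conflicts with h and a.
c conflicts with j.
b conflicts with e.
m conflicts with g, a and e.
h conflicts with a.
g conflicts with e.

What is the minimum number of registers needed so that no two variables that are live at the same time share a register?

3

m, g, e pairwise conflict, so at least 3 registers are needed.
3 registers suffice: register 1 → {d, c, a, e}; register 2 → {l, b, m, j}; register 3 → {n, h, g}. Every pair that conflicts lands in different registers.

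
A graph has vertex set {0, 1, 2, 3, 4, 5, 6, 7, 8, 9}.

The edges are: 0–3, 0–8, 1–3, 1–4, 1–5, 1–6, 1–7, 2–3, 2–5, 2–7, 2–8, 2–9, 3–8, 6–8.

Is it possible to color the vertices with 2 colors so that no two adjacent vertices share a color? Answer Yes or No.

2, 3, 8 are mutually adjacent, so at least 3 colors are needed.
So 2 colors are not enough.

No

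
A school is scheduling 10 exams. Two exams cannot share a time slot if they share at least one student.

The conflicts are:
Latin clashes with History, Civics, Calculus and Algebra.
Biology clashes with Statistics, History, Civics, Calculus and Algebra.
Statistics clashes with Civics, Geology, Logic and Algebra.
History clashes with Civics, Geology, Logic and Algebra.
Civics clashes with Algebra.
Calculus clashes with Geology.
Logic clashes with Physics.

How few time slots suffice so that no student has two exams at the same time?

4

Latin, History, Civics, Algebra pairwise conflict, so at least 4 time slots are needed.
4 time slots suffice: Latin=3, Biology=3, Statistics=1, History=1, Civics=2, Calculus=1, Geology=2, Logic=2, Physics=1, Algebra=4. Every pair that conflicts lands in different time slots.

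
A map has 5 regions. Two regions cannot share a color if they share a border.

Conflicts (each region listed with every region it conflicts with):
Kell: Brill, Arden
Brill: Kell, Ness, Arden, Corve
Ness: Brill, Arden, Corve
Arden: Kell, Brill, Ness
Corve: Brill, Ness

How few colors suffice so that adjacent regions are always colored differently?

Brill, Ness, Corve all conflict with each other, so at least 3 colors are needed.
A valid assignment using 3 colors: Kell=2, Brill=1, Ness=2, Arden=3, Corve=3. Every pair that conflicts lands in different colors.

3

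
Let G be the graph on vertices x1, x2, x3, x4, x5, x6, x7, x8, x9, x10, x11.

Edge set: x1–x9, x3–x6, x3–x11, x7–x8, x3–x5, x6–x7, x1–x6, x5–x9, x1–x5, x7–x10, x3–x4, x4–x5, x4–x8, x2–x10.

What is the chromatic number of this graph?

3

x1, x5, x9 are pairwise adjacent, so at least 3 colors are needed.
3 colors suffice: x1=1, x2=1, x3=1, x4=3, x5=2, x6=2, x7=1, x8=2, x9=3, x10=2, x11=2. Every edge joins two different colors.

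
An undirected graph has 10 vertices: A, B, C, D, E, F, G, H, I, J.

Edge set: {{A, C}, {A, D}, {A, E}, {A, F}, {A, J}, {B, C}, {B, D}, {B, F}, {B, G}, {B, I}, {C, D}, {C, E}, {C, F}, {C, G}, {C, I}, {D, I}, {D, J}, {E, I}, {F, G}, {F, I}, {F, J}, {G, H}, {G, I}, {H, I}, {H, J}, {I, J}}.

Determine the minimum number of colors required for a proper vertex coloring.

B, C, F, G, I are mutually adjacent (a clique of size 5), so at least 5 colors are needed.
A valid assignment using 5 colors: A=1, B=5, C=2, D=3, E=3, F=3, G=4, H=3, I=1, J=2. Every edge joins two different colors.

5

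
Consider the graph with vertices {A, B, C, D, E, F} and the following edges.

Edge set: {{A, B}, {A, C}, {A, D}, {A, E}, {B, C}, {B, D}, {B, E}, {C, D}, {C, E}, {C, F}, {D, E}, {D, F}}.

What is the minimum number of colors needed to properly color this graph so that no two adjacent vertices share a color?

A, B, C, D, E form a clique, so at least 5 colors are needed.
5 colors suffice: color 1 → {D}; color 2 → {C}; color 3 → {A, F}; color 4 → {E}; color 5 → {B}. No two adjacent vertices share a color.

5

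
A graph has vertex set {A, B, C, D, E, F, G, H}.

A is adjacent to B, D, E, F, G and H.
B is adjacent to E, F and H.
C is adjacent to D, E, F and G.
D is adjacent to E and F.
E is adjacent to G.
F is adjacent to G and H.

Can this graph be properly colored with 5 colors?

Yes

The chromatic number is 4. A, B, F, H are pairwise adjacent (a clique of size 4), so at least 4 colors are needed.
One proper 4-coloring: A=2, B=3, C=2, D=3, E=1, F=1, G=3, H=4.
Since 5 ≥ 4, a proper 5-coloring certainly exists.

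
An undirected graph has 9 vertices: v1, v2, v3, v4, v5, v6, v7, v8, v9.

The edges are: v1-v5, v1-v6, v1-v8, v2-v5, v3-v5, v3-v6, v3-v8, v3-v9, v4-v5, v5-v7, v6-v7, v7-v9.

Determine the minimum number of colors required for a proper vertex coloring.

v1 and v6 are adjacent, so at least 2 colors are needed.
2 colors suffice: color R → {v5, v6, v8, v9}; color B → {v1, v2, v3, v4, v7}. No two adjacent vertices share a color.

2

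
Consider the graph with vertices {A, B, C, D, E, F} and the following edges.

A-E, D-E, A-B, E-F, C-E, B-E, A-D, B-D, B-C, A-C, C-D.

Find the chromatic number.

5

A, B, C, D, E are mutually adjacent (a clique of size 5), so at least 5 colors are needed.
5 colors suffice: A=2, B=5, C=3, D=4, E=1, F=2. Every edge joins two different colors.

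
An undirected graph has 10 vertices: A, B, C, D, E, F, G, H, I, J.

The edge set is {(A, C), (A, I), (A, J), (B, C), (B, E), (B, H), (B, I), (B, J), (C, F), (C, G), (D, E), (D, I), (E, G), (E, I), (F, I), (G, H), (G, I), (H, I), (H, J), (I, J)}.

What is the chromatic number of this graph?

4

B, H, I, J are pairwise adjacent (a clique of size 4), so at least 4 colors are needed.
4 colors suffice: color red → {C, I}; color blue → {A, B, D, F, G}; color green → {E, J}; color yellow → {H}. Each edge has distinct colors on its endpoints.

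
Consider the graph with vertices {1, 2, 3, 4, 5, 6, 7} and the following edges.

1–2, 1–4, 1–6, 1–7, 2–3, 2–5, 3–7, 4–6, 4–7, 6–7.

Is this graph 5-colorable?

The chromatic number is 4. 1, 4, 6, 7 form a clique, so at least 4 colors are needed.
4 colors suffice: color a → {2, 7}; color b → {1, 3, 5}; color c → {6}; color d → {4}.
Since 5 ≥ 4, a proper 5-coloring certainly exists.

Yes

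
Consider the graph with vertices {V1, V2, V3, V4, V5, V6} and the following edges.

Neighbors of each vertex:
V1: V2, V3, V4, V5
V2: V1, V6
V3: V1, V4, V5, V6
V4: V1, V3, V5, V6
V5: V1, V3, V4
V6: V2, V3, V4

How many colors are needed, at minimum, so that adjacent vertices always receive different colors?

4

V1, V3, V4, V5 are mutually adjacent (a clique of size 4), so at least 4 colors are needed.
4 colors suffice: V1=2, V2=1, V3=3, V4=1, V5=4, V6=2. Every edge joins two different colors.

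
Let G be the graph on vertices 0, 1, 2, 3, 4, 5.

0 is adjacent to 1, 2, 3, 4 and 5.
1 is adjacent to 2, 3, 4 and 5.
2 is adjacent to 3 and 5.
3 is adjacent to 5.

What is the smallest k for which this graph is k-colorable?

5

0, 1, 2, 3, 5 are pairwise adjacent (a clique of size 5), so at least 5 colors are needed.
5 colors suffice: 0=red, 1=blue, 2=yellow, 3=purple, 4=green, 5=green. Each edge has distinct colors on its endpoints.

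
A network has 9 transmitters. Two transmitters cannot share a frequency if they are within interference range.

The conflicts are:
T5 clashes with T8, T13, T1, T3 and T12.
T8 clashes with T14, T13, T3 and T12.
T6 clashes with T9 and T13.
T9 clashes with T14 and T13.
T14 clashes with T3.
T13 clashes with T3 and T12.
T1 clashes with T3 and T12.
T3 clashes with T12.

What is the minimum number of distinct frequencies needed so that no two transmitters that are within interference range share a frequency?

5

T5, T8, T13, T3, T12 pairwise conflict, so at least 5 frequencies are needed.
5 frequencies suffice: frequency 1 → {T9, T3}; frequency 2 → {T14, T13, T1}; frequency 3 → {T8, T6}; frequency 4 → {T12}; frequency 5 → {T5}. Each listed conflict is separated.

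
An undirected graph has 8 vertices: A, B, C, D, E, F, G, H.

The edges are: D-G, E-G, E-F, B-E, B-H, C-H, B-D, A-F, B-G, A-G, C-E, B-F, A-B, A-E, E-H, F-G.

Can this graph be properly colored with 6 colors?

Yes

The chromatic number is 5. A, B, E, F, G form a clique, so at least 5 colors are needed.
5 colors suffice: color 1 → {D, E}; color 2 → {B, C}; color 3 → {G, H}; color 4 → {A}; color 5 → {F}.
Since 6 ≥ 5, a proper 6-coloring certainly exists.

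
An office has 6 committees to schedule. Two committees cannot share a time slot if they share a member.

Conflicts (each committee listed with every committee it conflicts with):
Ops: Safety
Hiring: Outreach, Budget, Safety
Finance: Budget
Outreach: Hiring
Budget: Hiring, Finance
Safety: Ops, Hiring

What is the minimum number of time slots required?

Hiring and Safety conflict, so at least 2 time slots are needed.
2 time slots suffice: time slot 1 → {Ops, Hiring, Finance}; time slot 2 → {Outreach, Budget, Safety}. No two conflicting committees share a time slot.

2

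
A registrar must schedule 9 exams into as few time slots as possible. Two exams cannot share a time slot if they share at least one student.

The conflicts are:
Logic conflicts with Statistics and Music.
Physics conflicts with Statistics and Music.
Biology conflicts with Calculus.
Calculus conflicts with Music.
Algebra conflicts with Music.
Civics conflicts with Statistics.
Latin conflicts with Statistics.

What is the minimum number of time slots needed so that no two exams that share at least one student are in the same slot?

Algebra and Music conflict, so at least 2 time slots are needed.
2 time slots suffice: Logic=2, Physics=2, Biology=1, Calculus=2, Algebra=2, Civics=2, Latin=2, Statistics=1, Music=1. Every pair that conflicts lands in different time slots.

2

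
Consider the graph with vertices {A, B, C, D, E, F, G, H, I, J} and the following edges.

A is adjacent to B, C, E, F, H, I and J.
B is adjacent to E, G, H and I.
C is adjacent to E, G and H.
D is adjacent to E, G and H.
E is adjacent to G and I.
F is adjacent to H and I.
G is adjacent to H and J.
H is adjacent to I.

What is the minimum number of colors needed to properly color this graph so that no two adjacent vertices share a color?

A, B, E, I are mutually adjacent (a clique of size 4), so at least 4 colors are needed.
4 colors suffice: color 1 → {E, H, J}; color 2 → {A, G}; color 3 → {B, C, D, F}; color 4 → {I}. No two adjacent vertices share a color.

4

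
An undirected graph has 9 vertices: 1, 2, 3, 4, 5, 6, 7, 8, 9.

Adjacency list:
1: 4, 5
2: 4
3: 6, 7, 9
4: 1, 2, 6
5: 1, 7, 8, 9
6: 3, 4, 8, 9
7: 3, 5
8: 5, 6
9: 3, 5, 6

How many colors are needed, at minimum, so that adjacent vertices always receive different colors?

3, 6, 9 are pairwise adjacent, so at least 3 colors are needed.
3 colors suffice: color red → {2, 5, 6}; color blue → {3, 4, 8}; color green → {1, 7, 9}. Every edge joins two different colors.

3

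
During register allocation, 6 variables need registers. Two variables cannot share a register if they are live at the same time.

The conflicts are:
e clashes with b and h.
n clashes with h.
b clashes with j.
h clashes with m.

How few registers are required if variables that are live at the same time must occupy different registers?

2

n and h conflict, so at least 2 registers are needed.
2 registers suffice: register 1 → {b, h}; register 2 → {e, n, m, j}. No two conflicting variables share a register.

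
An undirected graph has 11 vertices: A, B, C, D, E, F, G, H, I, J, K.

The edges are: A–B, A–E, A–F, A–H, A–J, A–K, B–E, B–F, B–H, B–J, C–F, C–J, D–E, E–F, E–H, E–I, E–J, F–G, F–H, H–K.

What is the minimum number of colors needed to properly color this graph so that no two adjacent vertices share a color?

A, B, E, F, H form a clique, so at least 5 colors are needed.
5 colors suffice: A=3, B=5, C=1, D=2, E=1, F=2, G=1, H=4, I=2, J=2, K=1. No two adjacent vertices share a color.

5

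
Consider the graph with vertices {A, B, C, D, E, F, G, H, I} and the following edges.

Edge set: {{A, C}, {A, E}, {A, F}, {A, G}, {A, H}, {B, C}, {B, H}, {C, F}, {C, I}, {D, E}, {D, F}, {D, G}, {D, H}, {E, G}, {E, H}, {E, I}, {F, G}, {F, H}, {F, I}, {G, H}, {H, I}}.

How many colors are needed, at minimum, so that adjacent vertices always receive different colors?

D, E, G, H form a clique, so at least 4 colors are needed.
One proper 4-coloring: A=4, B=2, C=1, D=4, E=2, F=2, G=3, H=1, I=3. Every edge joins two different colors.

4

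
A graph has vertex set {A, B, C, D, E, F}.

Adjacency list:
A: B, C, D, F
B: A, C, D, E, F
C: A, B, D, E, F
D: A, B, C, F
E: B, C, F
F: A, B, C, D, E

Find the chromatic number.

A, B, C, D, F form a clique, so at least 5 colors are needed.
A valid assignment using 5 colors: A=5, B=2, C=1, D=4, E=4, F=3. No two adjacent vertices share a color.

5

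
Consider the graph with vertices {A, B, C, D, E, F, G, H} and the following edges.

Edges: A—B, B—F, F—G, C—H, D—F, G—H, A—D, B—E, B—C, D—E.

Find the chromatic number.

The cycle B-C-H-G-F-B has odd length 5, so it cannot be 2-colored; at least 3 colors are needed.
3 colors suffice: A=2, B=1, C=2, D=1, E=2, F=2, G=3, H=1. No two adjacent vertices share a color.

3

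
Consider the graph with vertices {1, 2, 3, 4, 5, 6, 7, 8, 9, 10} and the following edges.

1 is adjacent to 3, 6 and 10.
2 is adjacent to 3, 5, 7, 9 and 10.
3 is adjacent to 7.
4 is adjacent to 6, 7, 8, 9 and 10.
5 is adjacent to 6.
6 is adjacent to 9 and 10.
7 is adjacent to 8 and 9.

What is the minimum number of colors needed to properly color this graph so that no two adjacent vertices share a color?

3

4, 7, 8 form a triangle, so at least 3 colors are needed.
One proper 3-coloring: 1=blue, 2=blue, 3=green, 4=blue, 5=green, 6=red, 7=red, 8=green, 9=green, 10=green. No two adjacent vertices share a color.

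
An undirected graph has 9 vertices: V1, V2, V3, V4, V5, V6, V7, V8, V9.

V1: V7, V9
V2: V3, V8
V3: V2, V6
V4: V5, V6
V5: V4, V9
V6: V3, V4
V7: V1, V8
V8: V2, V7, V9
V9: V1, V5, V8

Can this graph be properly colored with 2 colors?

No

The cycle V8-V2-V3-V6-V4-V5-V9-V8 has odd length 7, so it cannot be 2-colored; at least 3 colors are needed.
So 2 colors are not enough.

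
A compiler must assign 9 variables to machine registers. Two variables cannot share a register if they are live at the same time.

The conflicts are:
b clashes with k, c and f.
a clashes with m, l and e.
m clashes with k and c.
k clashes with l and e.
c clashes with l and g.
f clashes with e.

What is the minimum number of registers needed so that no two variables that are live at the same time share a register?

a and m conflict, so at least 2 registers are needed.
Using 2 registers: b=2, a=1, m=2, k=1, c=1, l=2, f=1, g=2, e=2. Every pair that conflicts lands in different registers.

2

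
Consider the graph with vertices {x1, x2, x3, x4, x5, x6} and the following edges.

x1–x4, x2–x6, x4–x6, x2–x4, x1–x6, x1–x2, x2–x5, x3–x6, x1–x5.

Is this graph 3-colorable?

No

x1, x2, x4, x6 form a clique, so at least 4 colors are needed.
So 3 colors are not enough.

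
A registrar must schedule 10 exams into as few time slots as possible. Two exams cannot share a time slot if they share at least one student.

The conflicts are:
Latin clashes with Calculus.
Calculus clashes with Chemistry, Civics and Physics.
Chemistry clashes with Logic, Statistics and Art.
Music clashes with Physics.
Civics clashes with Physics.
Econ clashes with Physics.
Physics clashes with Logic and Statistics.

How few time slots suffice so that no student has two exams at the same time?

3

Calculus, Civics, Physics pairwise conflict, so at least 3 time slots are needed.
3 time slots suffice: time slot 1 → {Latin, Chemistry, Physics}; time slot 2 → {Calculus, Music, Econ, Logic, Statistics, Art}; time slot 3 → {Civics}. No two conflicting exams share a time slot.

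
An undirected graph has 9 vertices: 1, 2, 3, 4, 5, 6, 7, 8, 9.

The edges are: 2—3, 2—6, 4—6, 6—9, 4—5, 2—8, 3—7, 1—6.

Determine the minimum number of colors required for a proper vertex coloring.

2

1 and 6 are adjacent, so at least 2 colors are needed.
2 colors suffice: color red → {3, 5, 6, 8}; color blue → {1, 2, 4, 7, 9}. No two adjacent vertices share a color.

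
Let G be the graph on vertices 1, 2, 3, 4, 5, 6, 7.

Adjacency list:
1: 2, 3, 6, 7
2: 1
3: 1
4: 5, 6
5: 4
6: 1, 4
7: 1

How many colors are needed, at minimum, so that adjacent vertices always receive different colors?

4 and 6 are adjacent, so at least 2 colors are needed.
2 colors suffice: color a → {1, 4}; color b → {2, 3, 5, 6, 7}. Every edge joins two different colors.

2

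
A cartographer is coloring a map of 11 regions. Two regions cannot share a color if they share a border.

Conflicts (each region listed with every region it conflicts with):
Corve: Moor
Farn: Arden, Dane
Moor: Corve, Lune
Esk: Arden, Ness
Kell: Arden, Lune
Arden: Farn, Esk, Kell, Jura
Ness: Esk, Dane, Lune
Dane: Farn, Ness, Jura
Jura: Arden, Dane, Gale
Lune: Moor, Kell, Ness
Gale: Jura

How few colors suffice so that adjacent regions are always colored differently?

3

The cycle Arden-Kell-Lune-Ness-Esk-Arden has odd length 5, so it cannot be 2-colored; at least 3 colors are needed.
3 colors suffice: color 1 → {Corve, Arden, Dane, Lune, Gale}; color 2 → {Farn, Moor, Kell, Ness, Jura}; color 3 → {Esk}. Every pair that conflicts lands in different colors.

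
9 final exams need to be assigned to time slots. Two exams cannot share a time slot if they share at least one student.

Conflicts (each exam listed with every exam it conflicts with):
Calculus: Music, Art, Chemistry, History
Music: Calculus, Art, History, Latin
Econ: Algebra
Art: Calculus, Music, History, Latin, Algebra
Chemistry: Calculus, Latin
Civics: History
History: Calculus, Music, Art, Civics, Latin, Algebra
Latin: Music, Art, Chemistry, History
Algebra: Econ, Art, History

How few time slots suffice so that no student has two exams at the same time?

4

Calculus, Music, Art, History all conflict with each other, so at least 4 time slots are needed.
4 time slots suffice: time slot 1 → {Econ, Chemistry, History}; time slot 2 → {Art, Civics}; time slot 3 → {Music, Algebra}; time slot 4 → {Calculus, Latin}. No two conflicting exams share a time slot.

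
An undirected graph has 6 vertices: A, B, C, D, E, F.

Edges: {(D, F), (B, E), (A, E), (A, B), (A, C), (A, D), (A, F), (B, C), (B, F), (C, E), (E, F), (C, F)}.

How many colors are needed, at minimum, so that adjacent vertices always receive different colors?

A, B, C, E, F form a clique, so at least 5 colors are needed.
A valid assignment using 5 colors: A=1, B=5, C=4, D=3, E=3, F=2. Every edge joins two different colors.

5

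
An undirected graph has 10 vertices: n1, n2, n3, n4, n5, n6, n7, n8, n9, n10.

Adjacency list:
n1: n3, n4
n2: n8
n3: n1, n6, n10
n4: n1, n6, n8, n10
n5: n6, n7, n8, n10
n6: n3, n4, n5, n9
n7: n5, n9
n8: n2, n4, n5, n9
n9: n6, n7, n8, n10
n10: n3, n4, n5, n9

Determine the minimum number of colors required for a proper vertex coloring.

n7 and n9 are adjacent, so at least 2 colors are needed.
2 colors suffice: n1=B, n2=R, n3=R, n4=R, n5=R, n6=B, n7=B, n8=B, n9=R, n10=B. No two adjacent vertices share a color.

2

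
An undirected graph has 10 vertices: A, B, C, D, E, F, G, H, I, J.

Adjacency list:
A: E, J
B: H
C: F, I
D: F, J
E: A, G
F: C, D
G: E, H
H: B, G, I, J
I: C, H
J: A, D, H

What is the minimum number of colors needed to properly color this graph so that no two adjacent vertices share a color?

The cycle G-H-J-A-E-G has odd length 5, so it cannot be 2-colored; at least 3 colors are needed.
A valid assignment using 3 colors: A=1, B=2, C=1, D=1, E=3, F=2, G=2, H=1, I=2, J=2. Each edge has distinct colors on its endpoints.

3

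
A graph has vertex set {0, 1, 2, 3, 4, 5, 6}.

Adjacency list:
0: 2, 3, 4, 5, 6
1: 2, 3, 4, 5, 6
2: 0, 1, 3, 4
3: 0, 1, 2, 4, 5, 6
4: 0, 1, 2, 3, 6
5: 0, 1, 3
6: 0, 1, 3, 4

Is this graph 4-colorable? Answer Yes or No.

Yes

The chromatic number is 4. 1, 3, 4, 6 are mutually adjacent (a clique of size 4), so at least 4 colors are needed.
A valid assignment using 4 colors: 0=b, 1=b, 2=d, 3=a, 4=c, 5=c, 6=d.
That is already a proper 4-coloring.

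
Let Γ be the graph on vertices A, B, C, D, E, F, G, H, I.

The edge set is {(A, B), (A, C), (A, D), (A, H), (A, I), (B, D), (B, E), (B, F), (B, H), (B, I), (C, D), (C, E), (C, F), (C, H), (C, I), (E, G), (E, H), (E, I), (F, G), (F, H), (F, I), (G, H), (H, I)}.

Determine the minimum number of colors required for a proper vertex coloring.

4

B, E, H, I are mutually adjacent (a clique of size 4), so at least 4 colors are needed.
4 colors suffice: color red → {D, H}; color blue → {B, C, G}; color green → {I}; color yellow → {A, E, F}. Each edge has distinct colors on its endpoints.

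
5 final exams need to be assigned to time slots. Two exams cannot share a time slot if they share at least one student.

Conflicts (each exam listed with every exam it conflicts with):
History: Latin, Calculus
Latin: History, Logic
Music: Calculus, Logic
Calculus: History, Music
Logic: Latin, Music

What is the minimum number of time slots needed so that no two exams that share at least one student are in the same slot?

3

The cycle History-Calculus-Music-Logic-Latin-History has odd length 5, so it cannot be 2-colored; at least 3 time slots are needed.
3 time slots suffice: History=3, Latin=1, Music=1, Calculus=2, Logic=2. Each listed conflict is separated.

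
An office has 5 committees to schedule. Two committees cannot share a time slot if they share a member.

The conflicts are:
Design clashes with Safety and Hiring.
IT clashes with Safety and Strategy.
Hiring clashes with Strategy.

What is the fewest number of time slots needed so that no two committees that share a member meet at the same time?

The cycle IT-Strategy-Hiring-Design-Safety-IT has odd length 5, so it cannot be 2-colored; at least 3 time slots are needed.
3 time slots suffice: time slot 1 → {IT, Hiring}; time slot 2 → {Design, Strategy}; time slot 3 → {Safety}. Every pair that conflicts lands in different time slots.

3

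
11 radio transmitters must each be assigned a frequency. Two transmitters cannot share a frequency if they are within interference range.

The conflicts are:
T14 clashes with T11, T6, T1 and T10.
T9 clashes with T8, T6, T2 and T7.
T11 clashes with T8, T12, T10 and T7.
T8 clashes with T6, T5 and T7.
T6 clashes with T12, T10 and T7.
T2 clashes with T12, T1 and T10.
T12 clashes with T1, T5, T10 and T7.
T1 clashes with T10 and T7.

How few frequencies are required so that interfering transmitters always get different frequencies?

4

T9, T8, T6, T7 all conflict with each other, so at least 4 frequencies are needed.
4 frequencies suffice: frequency 1 → {T14, T9, T12}; frequency 2 → {T5, T10, T7}; frequency 3 → {T11, T6, T1}; frequency 4 → {T8, T2}. No two conflicting transmitters share a frequency.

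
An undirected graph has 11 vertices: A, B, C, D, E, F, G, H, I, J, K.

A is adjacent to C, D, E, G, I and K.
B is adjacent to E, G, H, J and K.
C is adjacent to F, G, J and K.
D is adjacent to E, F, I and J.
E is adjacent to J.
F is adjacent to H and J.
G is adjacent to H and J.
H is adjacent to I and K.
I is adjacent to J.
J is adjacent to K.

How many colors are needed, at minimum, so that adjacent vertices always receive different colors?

B, E, J are pairwise adjacent, so at least 3 colors are needed.
3 colors suffice: color red → {A, H, J}; color blue → {B, C, D}; color green → {E, F, G, I, K}. Each edge has distinct colors on its endpoints.

3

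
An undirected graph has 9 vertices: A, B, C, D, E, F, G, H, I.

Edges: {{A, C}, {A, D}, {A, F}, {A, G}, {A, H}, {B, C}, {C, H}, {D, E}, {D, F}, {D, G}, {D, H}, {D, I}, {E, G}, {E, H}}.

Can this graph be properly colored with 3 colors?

The chromatic number is 3. D, E, G are mutually adjacent, so at least 3 colors are needed.
One proper 3-coloring: A=2, B=2, C=1, D=1, E=2, F=3, G=3, H=3, I=2.
That is already a proper 3-coloring.

Yes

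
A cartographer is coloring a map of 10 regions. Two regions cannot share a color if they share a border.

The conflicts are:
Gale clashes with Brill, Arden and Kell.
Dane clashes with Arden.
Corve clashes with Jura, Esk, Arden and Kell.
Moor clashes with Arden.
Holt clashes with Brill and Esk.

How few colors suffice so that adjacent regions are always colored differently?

2

Corve and Esk conflict, so at least 2 colors are needed.
One proper 2-coloring: Gale=2, Dane=2, Corve=2, Moor=2, Jura=1, Holt=2, Brill=1, Esk=1, Arden=1, Kell=1. Each listed conflict is separated.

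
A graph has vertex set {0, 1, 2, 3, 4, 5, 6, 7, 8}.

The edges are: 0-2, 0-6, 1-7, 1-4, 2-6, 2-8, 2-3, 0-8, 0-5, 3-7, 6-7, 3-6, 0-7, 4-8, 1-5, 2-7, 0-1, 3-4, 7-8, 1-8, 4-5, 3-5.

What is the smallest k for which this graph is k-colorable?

2, 3, 6, 7 are mutually adjacent (a clique of size 4), so at least 4 colors are needed.
4 colors suffice: color red → {4, 7}; color blue → {0, 3}; color green → {1, 2}; color yellow → {5, 6, 8}. Each edge has distinct colors on its endpoints.

4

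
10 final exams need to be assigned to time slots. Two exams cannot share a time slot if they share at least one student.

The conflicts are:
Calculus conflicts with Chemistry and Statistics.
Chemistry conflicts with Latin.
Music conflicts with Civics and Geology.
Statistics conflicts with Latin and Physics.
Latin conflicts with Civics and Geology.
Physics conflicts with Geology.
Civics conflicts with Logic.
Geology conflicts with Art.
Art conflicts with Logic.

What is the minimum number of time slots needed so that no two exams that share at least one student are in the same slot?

The cycle Logic-Civics-Latin-Geology-Art-Logic has odd length 5, so it cannot be 2-colored; at least 3 time slots are needed.
3 time slots suffice: time slot 1 → {Calculus, Music, Latin, Physics, Art}; time slot 2 → {Chemistry, Statistics, Civics, Geology}; time slot 3 → {Logic}. Every pair that conflicts lands in different time slots.

3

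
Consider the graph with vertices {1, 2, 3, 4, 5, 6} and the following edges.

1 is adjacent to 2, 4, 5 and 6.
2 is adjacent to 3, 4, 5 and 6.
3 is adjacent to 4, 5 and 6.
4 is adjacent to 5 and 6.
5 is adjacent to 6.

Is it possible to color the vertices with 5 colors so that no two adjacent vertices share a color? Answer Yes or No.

Yes

The chromatic number is 5. 2, 3, 4, 5, 6 are mutually adjacent (a clique of size 5), so at least 5 colors are needed.
5 colors suffice: color red → {6}; color blue → {4}; color green → {2}; color yellow → {5}; color purple → {1, 3}.
That is already a proper 5-coloring.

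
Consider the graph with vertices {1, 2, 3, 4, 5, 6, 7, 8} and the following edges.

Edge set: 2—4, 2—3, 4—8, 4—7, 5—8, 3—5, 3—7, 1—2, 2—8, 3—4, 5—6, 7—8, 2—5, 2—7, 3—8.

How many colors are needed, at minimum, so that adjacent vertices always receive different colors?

2, 3, 4, 7, 8 are pairwise adjacent (a clique of size 5), so at least 5 colors are needed.
A valid assignment using 5 colors: 1=b, 2=a, 3=c, 4=e, 5=d, 6=a, 7=d, 8=b. Each edge has distinct colors on its endpoints.

5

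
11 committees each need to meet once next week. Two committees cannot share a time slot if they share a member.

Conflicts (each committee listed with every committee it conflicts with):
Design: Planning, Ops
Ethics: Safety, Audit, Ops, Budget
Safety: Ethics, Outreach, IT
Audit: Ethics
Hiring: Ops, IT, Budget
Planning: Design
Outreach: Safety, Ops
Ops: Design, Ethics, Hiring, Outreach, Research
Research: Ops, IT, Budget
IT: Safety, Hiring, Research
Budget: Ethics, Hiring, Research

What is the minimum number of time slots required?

3

The cycle Safety-Outreach-Ops-Research-IT-Safety has odd length 5, so it cannot be 2-colored; at least 3 time slots are needed.
3 time slots suffice: Design=2, Ethics=2, Safety=1, Audit=1, Hiring=3, Planning=1, Outreach=2, Ops=1, Research=3, IT=2, Budget=1. Every pair that conflicts lands in different time slots.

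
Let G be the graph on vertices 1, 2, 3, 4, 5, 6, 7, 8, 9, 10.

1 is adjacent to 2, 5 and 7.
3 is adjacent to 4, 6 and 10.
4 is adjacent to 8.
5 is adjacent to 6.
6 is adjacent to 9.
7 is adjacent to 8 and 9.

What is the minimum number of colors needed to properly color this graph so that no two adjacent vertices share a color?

3

The cycle 6-9-7-1-5-6 has odd length 5, so it cannot be 2-colored; at least 3 colors are needed.
3 colors suffice: color a → {2, 4, 6, 7, 10}; color b → {1, 3, 8, 9}; color c → {5}. No two adjacent vertices share a color.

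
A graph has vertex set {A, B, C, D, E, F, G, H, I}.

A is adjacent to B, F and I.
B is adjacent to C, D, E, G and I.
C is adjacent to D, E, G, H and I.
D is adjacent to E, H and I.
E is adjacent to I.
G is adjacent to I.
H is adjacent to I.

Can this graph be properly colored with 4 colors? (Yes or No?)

B, C, D, E, I are pairwise adjacent (a clique of size 5), so at least 5 colors are needed.
So 4 colors are not enough.

No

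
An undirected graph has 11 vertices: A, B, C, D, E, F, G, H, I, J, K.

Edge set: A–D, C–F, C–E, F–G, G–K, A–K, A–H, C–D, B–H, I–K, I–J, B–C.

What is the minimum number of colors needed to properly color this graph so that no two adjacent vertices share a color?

The cycle A-D-C-B-H-A has odd length 5, so it cannot be 2-colored; at least 3 colors are needed.
3 colors suffice: color 1 → {A, C, G, I}; color 2 → {B, D, E, F, J, K}; color 3 → {H}. Every edge joins two different colors.

3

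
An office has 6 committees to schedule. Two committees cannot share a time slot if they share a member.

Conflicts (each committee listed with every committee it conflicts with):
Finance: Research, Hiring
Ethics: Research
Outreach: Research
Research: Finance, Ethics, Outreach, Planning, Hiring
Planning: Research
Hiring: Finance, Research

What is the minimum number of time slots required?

3

Finance, Research, Hiring all conflict with each other, so at least 3 time slots are needed.
Using 3 time slots: Finance=3, Ethics=2, Outreach=2, Research=1, Planning=2, Hiring=2. No two conflicting committees share a time slot.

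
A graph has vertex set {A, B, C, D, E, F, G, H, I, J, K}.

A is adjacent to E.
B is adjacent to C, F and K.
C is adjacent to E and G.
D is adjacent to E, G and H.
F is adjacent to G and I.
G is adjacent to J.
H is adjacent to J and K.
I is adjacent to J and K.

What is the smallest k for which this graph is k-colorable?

2

B and F are adjacent, so at least 2 colors are needed.
A valid assignment using 2 colors: A=blue, B=red, C=blue, D=blue, E=red, F=blue, G=red, H=red, I=red, J=blue, K=blue. Every edge joins two different colors.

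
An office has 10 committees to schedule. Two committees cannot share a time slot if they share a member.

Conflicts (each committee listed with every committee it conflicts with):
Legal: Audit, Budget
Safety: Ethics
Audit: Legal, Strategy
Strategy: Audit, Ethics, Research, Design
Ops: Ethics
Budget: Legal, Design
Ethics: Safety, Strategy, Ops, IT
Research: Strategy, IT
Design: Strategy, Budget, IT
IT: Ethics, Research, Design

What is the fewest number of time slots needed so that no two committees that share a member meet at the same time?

The cycle Audit-Legal-Budget-Design-Strategy-Audit has odd length 5, so it cannot be 2-colored; at least 3 time slots are needed.
3 time slots suffice: Legal=1, Safety=2, Audit=3, Strategy=2, Ops=2, Budget=2, Ethics=1, Research=1, Design=1, IT=2. Each listed conflict is separated.

3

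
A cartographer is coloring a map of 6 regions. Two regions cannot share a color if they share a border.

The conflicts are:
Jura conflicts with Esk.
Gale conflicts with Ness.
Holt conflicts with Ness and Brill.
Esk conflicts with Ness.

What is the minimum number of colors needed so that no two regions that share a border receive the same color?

Holt and Ness conflict, so at least 2 colors are needed.
2 colors suffice: color 1 → {Jura, Ness, Brill}; color 2 → {Gale, Holt, Esk}. No two conflicting regions share a color.

2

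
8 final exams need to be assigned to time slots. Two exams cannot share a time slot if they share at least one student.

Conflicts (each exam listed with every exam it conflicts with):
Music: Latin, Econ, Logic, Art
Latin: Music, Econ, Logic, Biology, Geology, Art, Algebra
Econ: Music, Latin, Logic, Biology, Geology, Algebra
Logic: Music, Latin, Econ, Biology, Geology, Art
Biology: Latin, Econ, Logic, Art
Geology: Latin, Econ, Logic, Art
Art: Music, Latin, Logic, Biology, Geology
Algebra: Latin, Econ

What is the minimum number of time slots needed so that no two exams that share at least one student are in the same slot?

Latin, Econ, Logic, Biology pairwise conflict, so at least 4 time slots are needed.
4 time slots suffice: time slot 1 → {Latin}; time slot 2 → {Logic, Algebra}; time slot 3 → {Econ, Art}; time slot 4 → {Music, Biology, Geology}. Each listed conflict is separated.

4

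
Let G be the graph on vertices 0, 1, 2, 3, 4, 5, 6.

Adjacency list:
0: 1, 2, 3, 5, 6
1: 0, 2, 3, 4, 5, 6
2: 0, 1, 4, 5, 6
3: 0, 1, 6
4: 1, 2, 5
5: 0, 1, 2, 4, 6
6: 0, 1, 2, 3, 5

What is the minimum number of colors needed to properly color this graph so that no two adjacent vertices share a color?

5

0, 1, 2, 5, 6 are pairwise adjacent (a clique of size 5), so at least 5 colors are needed.
One proper 5-coloring: 0=blue, 1=red, 2=purple, 3=yellow, 4=blue, 5=yellow, 6=green. Every edge joins two different colors.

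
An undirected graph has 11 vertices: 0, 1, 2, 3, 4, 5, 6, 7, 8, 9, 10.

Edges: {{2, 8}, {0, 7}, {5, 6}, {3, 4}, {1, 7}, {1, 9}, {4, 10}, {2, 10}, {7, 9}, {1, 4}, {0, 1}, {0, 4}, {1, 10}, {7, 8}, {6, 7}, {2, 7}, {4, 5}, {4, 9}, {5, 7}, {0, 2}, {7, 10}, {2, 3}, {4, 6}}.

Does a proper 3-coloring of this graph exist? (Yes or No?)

The chromatic number is 3. 5, 6, 7 form a triangle, so at least 3 colors are needed.
A valid assignment using 3 colors: 0=c, 1=b, 2=b, 3=c, 4=a, 5=c, 6=b, 7=a, 8=c, 9=c, 10=c.
That is already a proper 3-coloring.

Yes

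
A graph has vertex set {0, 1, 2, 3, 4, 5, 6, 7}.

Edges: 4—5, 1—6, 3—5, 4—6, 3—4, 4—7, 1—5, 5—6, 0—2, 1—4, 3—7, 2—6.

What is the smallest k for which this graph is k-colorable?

4

1, 4, 5, 6 are pairwise adjacent (a clique of size 4), so at least 4 colors are needed.
4 colors suffice: color a → {2, 4}; color b → {0, 3, 6}; color c → {5, 7}; color d → {1}. Each edge has distinct colors on its endpoints.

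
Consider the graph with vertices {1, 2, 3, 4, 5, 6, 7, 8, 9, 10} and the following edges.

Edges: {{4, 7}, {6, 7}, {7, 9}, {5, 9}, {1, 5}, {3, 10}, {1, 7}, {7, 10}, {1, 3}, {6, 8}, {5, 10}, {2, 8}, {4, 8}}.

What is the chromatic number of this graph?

2

4 and 8 are adjacent, so at least 2 colors are needed.
One proper 2-coloring: 1=b, 2=b, 3=a, 4=b, 5=a, 6=b, 7=a, 8=a, 9=b, 10=b. Each edge has distinct colors on its endpoints.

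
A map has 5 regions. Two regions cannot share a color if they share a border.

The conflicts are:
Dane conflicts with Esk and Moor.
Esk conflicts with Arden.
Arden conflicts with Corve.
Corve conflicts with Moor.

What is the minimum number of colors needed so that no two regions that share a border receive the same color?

The cycle Arden-Corve-Moor-Dane-Esk-Arden has odd length 5, so it cannot be 2-colored; at least 3 colors are needed.
3 colors suffice: color 1 → {Arden, Moor}; color 2 → {Dane, Corve}; color 3 → {Esk}. Each listed conflict is separated.

3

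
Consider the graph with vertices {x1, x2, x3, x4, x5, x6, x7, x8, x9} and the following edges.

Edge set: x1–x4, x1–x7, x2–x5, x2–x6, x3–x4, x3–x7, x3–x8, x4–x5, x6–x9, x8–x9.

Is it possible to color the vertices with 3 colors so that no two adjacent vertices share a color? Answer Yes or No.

The chromatic number is 3. The cycle x2-x6-x9-x8-x3-x4-x5-x2 has odd length 7, so it cannot be 2-colored; at least 3 colors are needed.
3 colors suffice: x1=2, x2=3, x3=2, x4=1, x5=2, x6=1, x7=1, x8=1, x9=2.
That is already a proper 3-coloring.

Yes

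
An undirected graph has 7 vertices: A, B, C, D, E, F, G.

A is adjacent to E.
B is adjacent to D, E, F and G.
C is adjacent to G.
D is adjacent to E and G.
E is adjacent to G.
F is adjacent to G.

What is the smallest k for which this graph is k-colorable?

B, D, E, G are mutually adjacent (a clique of size 4), so at least 4 colors are needed.
4 colors suffice: A=red, B=green, C=blue, D=yellow, E=blue, F=blue, G=red. No two adjacent vertices share a color.

4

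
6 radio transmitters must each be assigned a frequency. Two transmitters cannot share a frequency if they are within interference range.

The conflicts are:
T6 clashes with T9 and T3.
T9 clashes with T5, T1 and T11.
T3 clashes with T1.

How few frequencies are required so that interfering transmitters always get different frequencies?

T9 and T1 conflict, so at least 2 frequencies are needed.
Using 2 frequencies: T6=2, T9=1, T3=1, T5=2, T1=2, T11=2. Every pair that conflicts lands in different frequencies.

2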